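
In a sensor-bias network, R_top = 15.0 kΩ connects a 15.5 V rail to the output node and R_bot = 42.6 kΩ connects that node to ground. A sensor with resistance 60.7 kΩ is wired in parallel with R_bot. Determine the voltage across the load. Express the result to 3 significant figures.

V_out ≈ 9.69 V

The load sits in parallel with R_bot: R_bot‖R_L = (42.6 × 60.7) / (42.6 + 60.7) = 25.03 kΩ.
V_out = 15.5 × 25.03 / (15.0 + 25.03) = 15.5 × 25.03/40.03 = 9.69 V.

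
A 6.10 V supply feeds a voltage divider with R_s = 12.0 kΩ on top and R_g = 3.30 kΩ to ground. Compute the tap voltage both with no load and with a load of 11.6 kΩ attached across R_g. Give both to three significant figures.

Unloaded: 1.32 V; loaded: 1.08 V

Open-circuit: V = 6.10 × 3.30/(12.0 + 3.30) = 1.32 V.
With the load, R_g becomes R_g‖R_L = 2.569 kΩ, so V = 6.10 × 2.569/14.57 = 1.08 V.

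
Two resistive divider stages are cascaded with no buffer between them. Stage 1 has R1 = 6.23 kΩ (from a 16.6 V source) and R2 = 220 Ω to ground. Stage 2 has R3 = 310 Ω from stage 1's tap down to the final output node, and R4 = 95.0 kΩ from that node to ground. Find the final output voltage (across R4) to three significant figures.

V_out ≈ 0.563 V

Stage 2 presents R3+R4 = 95310 Ω as a load on stage 1's tap.
Stage 1's lower leg becomes R2‖(R3+R4) = 219.5 Ω, so V_mid = 16.6 × 219.5/6449 = 0.5649 V.
Stage 2 is itself unloaded: V_out = V_mid × R4/(R3+R4) = 0.5649 × 95000/95310 = 0.563 V.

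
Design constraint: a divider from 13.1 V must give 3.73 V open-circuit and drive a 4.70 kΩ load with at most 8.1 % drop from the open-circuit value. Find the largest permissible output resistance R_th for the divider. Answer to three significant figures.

Loading drop = R_th/(R_th + R_L) ≤ 0.0810, so R_th ≤ R_L · ε/(1−ε) = 4.70 kΩ × 0.0810/0.9190 = 414 Ω.
(Any R1, R2 with R2/(R1+R2) = 0.285 and R1‖R2 ≤ 414 Ω will meet the spec.)

R_th ≤ 414 Ω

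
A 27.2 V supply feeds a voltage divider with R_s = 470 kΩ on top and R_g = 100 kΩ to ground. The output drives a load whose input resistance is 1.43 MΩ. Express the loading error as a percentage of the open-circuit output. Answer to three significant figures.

The divider's output (Thévenin) resistance is R_s‖R_g = 82.46 kΩ.
Fractional drop under load = R_th/(R_th + R_L) = 82.46 / (82.46 + 1430) = 0.05452.
So the output falls by 5.45 %.

5.45 %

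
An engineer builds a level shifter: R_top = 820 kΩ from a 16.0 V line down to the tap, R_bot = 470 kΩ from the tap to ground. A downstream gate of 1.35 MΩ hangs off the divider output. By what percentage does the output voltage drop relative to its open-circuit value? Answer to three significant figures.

18.1 %

The divider's output (Thévenin) resistance is R_top‖R_bot = 298.8 kΩ.
Fractional drop under load = R_th/(R_th + R_L) = 298.8 / (298.8 + 1350) = 0.1812.
So the output falls by 18.1 %.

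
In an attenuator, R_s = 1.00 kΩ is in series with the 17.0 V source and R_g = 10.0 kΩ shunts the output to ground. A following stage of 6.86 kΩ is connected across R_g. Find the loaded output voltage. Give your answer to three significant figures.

The load sits in parallel with R_g: R_g‖R_L = (10.0 × 6.86) / (10.0 + 6.86) = 4.069 kΩ.
V_out = 17.0 × 4.069 / (1.00 + 4.069) = 17.0 × 4.069/5.069 = 13.6 V.

V_out ≈ 13.6 V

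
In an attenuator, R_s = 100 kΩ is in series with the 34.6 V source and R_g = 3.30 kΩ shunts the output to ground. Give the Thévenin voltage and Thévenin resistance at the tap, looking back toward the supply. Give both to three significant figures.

V_th = 1.11 V, R_th = 3.19 kΩ

V_th is the open-circuit tap voltage: 34.6 × 3.30/(100 + 3.30) = 1.11 V.
With the supply zeroed, R_s and R_g appear in parallel from the tap: R_th = R_s‖R_g = (100 × 3.30)/103.3 = 3.19 kΩ.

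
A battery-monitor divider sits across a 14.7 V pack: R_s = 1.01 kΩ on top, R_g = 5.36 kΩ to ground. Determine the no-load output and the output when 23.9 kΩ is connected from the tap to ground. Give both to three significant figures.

Unloaded: 12.4 V; loaded: 11.9 V

Open-circuit: V = 14.7 × 5.36/(1.01 + 5.36) = 12.4 V.
With the load, R_g becomes R_g‖R_L = 4.378 kΩ, so V = 14.7 × 4.378/5.388 = 11.9 V.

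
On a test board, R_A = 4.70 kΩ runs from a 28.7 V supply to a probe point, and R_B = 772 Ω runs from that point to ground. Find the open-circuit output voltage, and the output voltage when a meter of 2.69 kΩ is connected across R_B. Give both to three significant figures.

Unloaded: 4.05 V; loaded: 3.25 V

Open-circuit: V = 28.7 × 772/(4700 + 772) = 4.05 V.
With the load, R_B becomes R_B‖R_L = 599.8 Ω, so V = 28.7 × 599.8/5300 = 3.25 V.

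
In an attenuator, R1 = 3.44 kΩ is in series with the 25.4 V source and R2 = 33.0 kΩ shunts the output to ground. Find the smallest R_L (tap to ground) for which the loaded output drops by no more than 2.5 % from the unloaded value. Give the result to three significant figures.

Output resistance R_th = R1‖R2 = (3.44 × 33.0)/36.44 = 3.115 kΩ.
The fractional drop is R_th/(R_th + R_L); requiring this ≤ 0.0250 gives R_L ≥ R_th(1/0.0250 − 1) = 3.115 × 39.00 = 121 kΩ.

R_L(min) ≈ 121 kΩ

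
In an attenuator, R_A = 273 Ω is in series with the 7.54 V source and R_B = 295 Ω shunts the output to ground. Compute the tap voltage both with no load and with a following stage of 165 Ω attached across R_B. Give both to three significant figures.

Unloaded: 3.92 V; loaded: 2.11 V

Open-circuit: V = 7.54 × 295/(273 + 295) = 3.92 V.
With the load, R_B becomes R_B‖R_L = 105.8 Ω, so V = 7.54 × 105.8/378.8 = 2.11 V.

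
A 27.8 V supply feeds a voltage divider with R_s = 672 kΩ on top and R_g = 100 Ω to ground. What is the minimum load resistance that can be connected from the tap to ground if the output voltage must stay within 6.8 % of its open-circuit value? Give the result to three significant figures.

Output resistance R_th = R_s‖R_g = (672000 × 100)/672100 = 99.99 Ω.
The fractional drop is R_th/(R_th + R_L); requiring this ≤ 0.0680 gives R_L ≥ R_th(1/0.0680 − 1) = 99.99 × 13.71 = 1.37 kΩ.

R_L(min) ≈ 1.37 kΩ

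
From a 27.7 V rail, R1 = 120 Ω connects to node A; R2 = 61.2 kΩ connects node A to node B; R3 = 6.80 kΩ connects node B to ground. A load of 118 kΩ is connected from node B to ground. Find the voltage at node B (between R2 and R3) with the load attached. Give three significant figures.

At node B, R3 is in parallel with the load: R3‖R_L = 6429 Ω.
Below node A the resistance is R2 + (R3‖R_L) = 67630 Ω, so V_A = 27.7 × 67630/67750 = 27.65 V.
Then V_B = V_A × (R3‖R_L)/(R2 + R3‖R_L) = 27.65 × 6429/67630 = 2.63 V.

V ≈ 2.63 V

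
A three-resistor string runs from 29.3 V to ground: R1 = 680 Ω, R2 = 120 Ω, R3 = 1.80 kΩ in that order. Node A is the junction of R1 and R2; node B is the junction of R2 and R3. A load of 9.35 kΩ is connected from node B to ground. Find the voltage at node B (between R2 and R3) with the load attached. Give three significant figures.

At node B, R3 is in parallel with the load: R3‖R_L = 1509 Ω.
Below node A the resistance is R2 + (R3‖R_L) = 1629 Ω, so V_A = 29.3 × 1629/2309 = 20.67 V.
Then V_B = V_A × (R3‖R_L)/(R2 + R3‖R_L) = 20.67 × 1509/1629 = 19.2 V.

V ≈ 19.2 V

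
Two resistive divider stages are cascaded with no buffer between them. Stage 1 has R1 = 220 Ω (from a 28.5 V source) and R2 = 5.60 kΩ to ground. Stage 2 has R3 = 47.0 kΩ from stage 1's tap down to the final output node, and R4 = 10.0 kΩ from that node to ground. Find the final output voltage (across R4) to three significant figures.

V_out ≈ 4.79 V

Stage 2 presents R3+R4 = 57000 Ω as a load on stage 1's tap.
Stage 1's lower leg becomes R2‖(R3+R4) = 5099 Ω, so V_mid = 28.5 × 5099/5319 = 27.32 V.
Stage 2 is itself unloaded: V_out = V_mid × R4/(R3+R4) = 27.32 × 10000/57000 = 4.79 V.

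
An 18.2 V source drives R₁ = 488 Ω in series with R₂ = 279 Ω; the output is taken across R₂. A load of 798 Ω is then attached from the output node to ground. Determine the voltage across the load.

V_out ≈ 5.42 V

The load sits in parallel with R₂: R₂‖R_L = (279 × 798) / (279 + 798) = 206.7 Ω.
V_out = 18.2 × 206.7 / (488 + 206.7) = 18.2 × 206.7/694.7 = 5.42 V.
(Unloaded it would have been 6.62 V.)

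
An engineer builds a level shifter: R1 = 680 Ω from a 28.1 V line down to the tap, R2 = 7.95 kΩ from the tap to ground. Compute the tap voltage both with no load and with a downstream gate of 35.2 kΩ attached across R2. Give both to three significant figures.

Unloaded: 25.9 V; loaded: 25.4 V

Open-circuit: V = 28.1 × 7950/(680 + 7950) = 25.9 V.
With the load, R2 becomes R2‖R_L = 6485 Ω, so V = 28.1 × 6485/7165 = 25.4 V.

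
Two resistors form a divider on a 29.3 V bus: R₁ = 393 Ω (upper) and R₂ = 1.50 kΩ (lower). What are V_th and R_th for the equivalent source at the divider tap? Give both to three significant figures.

V_th = 23.2 V, R_th = 311 Ω

V_th is the open-circuit tap voltage: 29.3 × 1500/(393 + 1500) = 23.2 V.
With the supply zeroed, R₁ and R₂ appear in parallel from the tap: R_th = R₁‖R₂ = (393 × 1500)/1893 = 311 Ω.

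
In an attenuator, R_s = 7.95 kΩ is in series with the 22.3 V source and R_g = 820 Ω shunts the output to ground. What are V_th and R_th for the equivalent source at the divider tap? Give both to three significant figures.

V_th is the open-circuit tap voltage: 22.3 × 820/(7950 + 820) = 2.09 V.
With the supply zeroed, R_s and R_g appear in parallel from the tap: R_th = R_s‖R_g = (7950 × 820)/8770 = 743 Ω.

V_th = 2.09 V, R_th = 743 Ω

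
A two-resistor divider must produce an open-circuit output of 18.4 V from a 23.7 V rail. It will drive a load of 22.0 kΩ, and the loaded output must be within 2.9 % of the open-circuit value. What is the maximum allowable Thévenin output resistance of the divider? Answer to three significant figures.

R_th ≤ 657 Ω

Loading drop = R_th/(R_th + R_L) ≤ 0.0290, so R_th ≤ R_L · ε/(1−ε) = 22.0 kΩ × 0.0290/0.9710 = 657 Ω.
(Any R1, R2 with R2/(R1+R2) = 0.776 and R1‖R2 ≤ 657 Ω will meet the spec.)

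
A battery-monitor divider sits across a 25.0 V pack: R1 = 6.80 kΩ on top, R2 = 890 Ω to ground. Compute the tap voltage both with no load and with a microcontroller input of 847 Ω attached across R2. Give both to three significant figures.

Unloaded: 2.89 V; loaded: 1.50 V

Open-circuit: V = 25.0 × 890/(6800 + 890) = 2.89 V.
With the load, R2 becomes R2‖R_L = 434.0 Ω, so V = 25.0 × 434.0/7234 = 1.50 V.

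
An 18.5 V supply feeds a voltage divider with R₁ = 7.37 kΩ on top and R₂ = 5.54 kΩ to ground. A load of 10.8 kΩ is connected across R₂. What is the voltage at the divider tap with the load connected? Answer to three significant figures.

The load sits in parallel with R₂: R₂‖R_L = (5.54 × 10.8) / (5.54 + 10.8) = 3.662 kΩ.
V_out = 18.5 × 3.662 / (7.37 + 3.662) = 18.5 × 3.662/11.03 = 6.14 V.

V_out ≈ 6.14 V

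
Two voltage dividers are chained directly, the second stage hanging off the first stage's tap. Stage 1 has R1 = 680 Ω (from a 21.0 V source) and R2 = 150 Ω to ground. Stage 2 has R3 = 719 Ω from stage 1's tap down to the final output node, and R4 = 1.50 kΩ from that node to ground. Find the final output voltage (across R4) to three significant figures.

Stage 2 presents R3+R4 = 2219 Ω as a load on stage 1's tap.
Stage 1's lower leg becomes R2‖(R3+R4) = 140.5 Ω, so V_mid = 21.0 × 140.5/820.5 = 3.596 V.
Stage 2 is itself unloaded: V_out = V_mid × R4/(R3+R4) = 3.596 × 1500/2219 = 2.43 V.

V_out ≈ 2.43 V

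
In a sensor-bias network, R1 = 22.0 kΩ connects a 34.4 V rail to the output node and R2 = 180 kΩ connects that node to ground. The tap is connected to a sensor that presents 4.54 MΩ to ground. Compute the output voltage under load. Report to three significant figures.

V_out ≈ 30.5 V

The load sits in parallel with R2: R2‖R_L = (180 × 4540) / (180 + 4540) = 173.1 kΩ.
V_out = 34.4 × 173.1 / (22.0 + 173.1) = 34.4 × 173.1/195.1 = 30.5 V.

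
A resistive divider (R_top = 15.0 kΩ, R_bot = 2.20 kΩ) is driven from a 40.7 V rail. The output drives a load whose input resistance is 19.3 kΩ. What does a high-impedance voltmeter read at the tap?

The load sits in parallel with R_bot: R_bot‖R_L = (2.20 × 19.3) / (2.20 + 19.3) = 1.975 kΩ.
V_out = 40.7 × 1.975 / (15.0 + 1.975) = 40.7 × 1.975/16.97 = 4.74 V.

V_out ≈ 4.74 V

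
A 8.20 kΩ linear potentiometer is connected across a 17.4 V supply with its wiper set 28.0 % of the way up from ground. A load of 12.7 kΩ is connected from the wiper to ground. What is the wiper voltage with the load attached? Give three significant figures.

The wiper splits the pot into (1−α)R = 5.904 kΩ above and αR = 2.296 kΩ below.
Lower section ‖ load = 1.944 kΩ.
V_wiper = 17.4 × 1.944/(5.904 + 1.944) = 4.31 V.

V ≈ 4.31 V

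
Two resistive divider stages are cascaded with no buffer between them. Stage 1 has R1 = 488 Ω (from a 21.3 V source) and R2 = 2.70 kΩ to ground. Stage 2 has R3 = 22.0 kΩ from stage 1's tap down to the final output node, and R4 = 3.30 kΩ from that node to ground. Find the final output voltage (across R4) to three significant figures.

Stage 2 presents R3+R4 = 25300 Ω as a load on stage 1's tap.
Stage 1's lower leg becomes R2‖(R3+R4) = 2440 Ω, so V_mid = 21.3 × 2440/2928 = 17.75 V.
Stage 2 is itself unloaded: V_out = V_mid × R4/(R3+R4) = 17.75 × 3300/25300 = 2.32 V.

V_out ≈ 2.32 V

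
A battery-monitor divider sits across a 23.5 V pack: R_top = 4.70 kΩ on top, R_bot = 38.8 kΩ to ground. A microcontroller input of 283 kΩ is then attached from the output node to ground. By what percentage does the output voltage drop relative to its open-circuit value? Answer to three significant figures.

The divider's output (Thévenin) resistance is R_top‖R_bot = 4.192 kΩ.
Fractional drop under load = R_th/(R_th + R_L) = 4.192 / (4.192 + 283) = 0.01460.
So the output falls by 1.46 %.

1.46 %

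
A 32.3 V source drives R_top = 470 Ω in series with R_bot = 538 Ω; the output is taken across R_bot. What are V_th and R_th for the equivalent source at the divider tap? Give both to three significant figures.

V_th = 17.2 V, R_th = 251 Ω

V_th is the open-circuit tap voltage: 32.3 × 538/(470 + 538) = 17.2 V.
With the supply zeroed, R_top and R_bot appear in parallel from the tap: R_th = R_top‖R_bot = (470 × 538)/1008 = 251 Ω.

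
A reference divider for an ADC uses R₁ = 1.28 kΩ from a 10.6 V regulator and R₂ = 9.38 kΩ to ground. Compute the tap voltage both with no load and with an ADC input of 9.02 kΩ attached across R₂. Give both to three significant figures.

Open-circuit: V = 10.6 × 9.38/(1.28 + 9.38) = 9.33 V.
With the load, R₂ becomes R₂‖R_L = 4.598 kΩ, so V = 10.6 × 4.598/5.878 = 8.29 V.

Unloaded: 9.33 V; loaded: 8.29 V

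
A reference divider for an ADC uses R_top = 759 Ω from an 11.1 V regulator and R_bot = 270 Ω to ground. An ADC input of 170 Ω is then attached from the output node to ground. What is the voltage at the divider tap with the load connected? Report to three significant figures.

V_out ≈ 1.34 V

The load sits in parallel with R_bot: R_bot‖R_L = (270 × 170) / (270 + 170) = 104.3 Ω.
V_out = 11.1 × 104.3 / (759 + 104.3) = 11.1 × 104.3/863.3 = 1.34 V.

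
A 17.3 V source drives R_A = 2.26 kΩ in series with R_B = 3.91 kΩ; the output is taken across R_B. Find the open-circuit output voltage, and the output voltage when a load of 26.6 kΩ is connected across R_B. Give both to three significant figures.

Unloaded: 11.0 V; loaded: 10.4 V

Open-circuit: V = 17.3 × 3.91/(2.26 + 3.91) = 11.0 V.
With the load, R_B becomes R_B‖R_L = 3.409 kΩ, so V = 17.3 × 3.409/5.669 = 10.4 V.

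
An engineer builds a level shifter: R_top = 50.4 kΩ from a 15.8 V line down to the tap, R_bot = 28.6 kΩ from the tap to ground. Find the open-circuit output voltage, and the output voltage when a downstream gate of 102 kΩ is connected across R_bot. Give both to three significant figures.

Open-circuit: V = 15.8 × 28.6/(50.4 + 28.6) = 5.72 V.
With the load, R_bot becomes R_bot‖R_L = 22.34 kΩ, so V = 15.8 × 22.34/72.74 = 4.85 V.

Unloaded: 5.72 V; loaded: 4.85 V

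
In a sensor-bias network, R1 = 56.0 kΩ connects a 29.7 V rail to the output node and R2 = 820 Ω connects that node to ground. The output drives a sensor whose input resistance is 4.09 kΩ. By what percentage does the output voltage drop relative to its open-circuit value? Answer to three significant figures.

16.5 %

Unloaded V = 29.7 × 820/56820 = 0.4286 V.
Loaded: R2‖R_L = 683.1 Ω, giving V = 29.7 × 683.1/56680 = 0.3579 V.
Drop = (0.4286 − 0.3579) / 0.4286 = 16.5 %.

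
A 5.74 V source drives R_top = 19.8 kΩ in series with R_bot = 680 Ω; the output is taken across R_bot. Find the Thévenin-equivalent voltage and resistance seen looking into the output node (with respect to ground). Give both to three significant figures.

V_th is the open-circuit tap voltage: 5.74 × 680/(19800 + 680) = 0.191 V.
With the supply zeroed, R_top and R_bot appear in parallel from the tap: R_th = R_top‖R_bot = (19800 × 680)/20480 = 657 Ω.

V_th = 0.191 V, R_th = 657 Ω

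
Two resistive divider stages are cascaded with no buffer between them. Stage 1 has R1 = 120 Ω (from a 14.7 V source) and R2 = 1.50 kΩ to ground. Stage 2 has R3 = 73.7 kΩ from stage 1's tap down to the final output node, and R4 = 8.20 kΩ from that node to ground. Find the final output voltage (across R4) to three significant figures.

Stage 2 presents R3+R4 = 81900 Ω as a load on stage 1's tap.
Stage 1's lower leg becomes R2‖(R3+R4) = 1473 Ω, so V_mid = 14.7 × 1473/1593 = 13.59 V.
Stage 2 is itself unloaded: V_out = V_mid × R4/(R3+R4) = 13.59 × 8200/81900 = 1.36 V.

V_out ≈ 1.36 V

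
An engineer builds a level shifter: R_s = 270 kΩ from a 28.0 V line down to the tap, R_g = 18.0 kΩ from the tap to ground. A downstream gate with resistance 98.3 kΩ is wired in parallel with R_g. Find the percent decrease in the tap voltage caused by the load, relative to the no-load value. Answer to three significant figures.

14.7 %

The divider's output (Thévenin) resistance is R_s‖R_g = 16.88 kΩ.
Fractional drop under load = R_th/(R_th + R_L) = 16.88 / (16.88 + 98.3) = 0.1465.
So the output falls by 14.7 %.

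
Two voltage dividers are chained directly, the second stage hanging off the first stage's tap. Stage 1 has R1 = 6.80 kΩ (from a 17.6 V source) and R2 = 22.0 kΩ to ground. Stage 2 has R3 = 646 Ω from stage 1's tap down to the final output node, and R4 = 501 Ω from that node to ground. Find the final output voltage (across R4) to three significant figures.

Stage 2 presents R3+R4 = 1147 Ω as a load on stage 1's tap.
Stage 1's lower leg becomes R2‖(R3+R4) = 1090 Ω, so V_mid = 17.6 × 1090/7890 = 2.432 V.
Stage 2 is itself unloaded: V_out = V_mid × R4/(R3+R4) = 2.432 × 501/1147 = 1.06 V.

V_out ≈ 1.06 V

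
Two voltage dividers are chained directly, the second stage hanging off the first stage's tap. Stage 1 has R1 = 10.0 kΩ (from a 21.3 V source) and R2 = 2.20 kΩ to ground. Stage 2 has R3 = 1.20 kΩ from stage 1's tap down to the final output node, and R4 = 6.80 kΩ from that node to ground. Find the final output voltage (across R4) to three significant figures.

Stage 2 presents R3+R4 = 8.000 kΩ as a load on stage 1's tap.
Stage 1's lower leg becomes R2‖(R3+R4) = 1.725 kΩ, so V_mid = 21.3 × 1.725/11.73 = 3.134 V.
Stage 2 is itself unloaded: V_out = V_mid × R4/(R3+R4) = 3.134 × 6.80/8.000 = 2.66 V.

V_out ≈ 2.66 V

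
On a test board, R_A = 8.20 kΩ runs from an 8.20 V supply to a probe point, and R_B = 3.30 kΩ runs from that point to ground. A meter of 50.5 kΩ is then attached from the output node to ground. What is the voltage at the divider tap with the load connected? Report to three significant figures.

The load sits in parallel with R_B: R_B‖R_L = (3.30 × 50.5) / (3.30 + 50.5) = 3.098 kΩ.
V_out = 8.20 × 3.098 / (8.20 + 3.098) = 8.20 × 3.098/11.30 = 2.25 V.
(Unloaded it would have been 2.35 V.)

V_out ≈ 2.25 V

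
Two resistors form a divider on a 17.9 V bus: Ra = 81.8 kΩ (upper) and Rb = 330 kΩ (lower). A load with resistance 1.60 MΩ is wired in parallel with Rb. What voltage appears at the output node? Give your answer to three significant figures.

V_out ≈ 13.8 V

The load sits in parallel with Rb: Rb‖R_L = (330 × 1600) / (330 + 1600) = 273.6 kΩ.
V_out = 17.9 × 273.6 / (81.8 + 273.6) = 17.9 × 273.6/355.4 = 13.8 V.
(Unloaded it would have been 14.3 V.)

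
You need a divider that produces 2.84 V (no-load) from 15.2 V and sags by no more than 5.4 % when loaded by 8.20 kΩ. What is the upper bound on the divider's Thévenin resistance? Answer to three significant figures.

R_th ≤ 468 Ω

Loading drop = R_th/(R_th + R_L) ≤ 0.0540, so R_th ≤ R_L · ε/(1−ε) = 8.20 kΩ × 0.0540/0.9460 = 468 Ω.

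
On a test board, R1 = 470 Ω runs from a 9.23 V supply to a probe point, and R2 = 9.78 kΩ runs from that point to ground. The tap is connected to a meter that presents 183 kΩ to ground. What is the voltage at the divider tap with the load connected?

The load sits in parallel with R2: R2‖R_L = (9780 × 183000) / (9780 + 183000) = 9284 Ω.
V_out = 9.23 × 9284 / (470 + 9284) = 9.23 × 9284/9754 = 8.79 V.

V_out ≈ 8.79 V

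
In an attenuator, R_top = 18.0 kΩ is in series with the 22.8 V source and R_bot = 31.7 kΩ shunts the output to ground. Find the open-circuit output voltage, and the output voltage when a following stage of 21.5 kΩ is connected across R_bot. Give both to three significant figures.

Open-circuit: V = 22.8 × 31.7/(18.0 + 31.7) = 14.5 V.
With the load, R_bot becomes R_bot‖R_L = 12.81 kΩ, so V = 22.8 × 12.81/30.81 = 9.48 V.

Unloaded: 14.5 V; loaded: 9.48 V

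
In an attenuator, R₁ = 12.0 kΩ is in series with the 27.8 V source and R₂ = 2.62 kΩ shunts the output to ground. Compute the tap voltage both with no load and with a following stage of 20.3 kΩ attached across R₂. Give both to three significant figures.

Open-circuit: V = 27.8 × 2.62/(12.0 + 2.62) = 4.98 V.
With the load, R₂ becomes R₂‖R_L = 2.321 kΩ, so V = 27.8 × 2.321/14.32 = 4.50 V.

Unloaded: 4.98 V; loaded: 4.50 V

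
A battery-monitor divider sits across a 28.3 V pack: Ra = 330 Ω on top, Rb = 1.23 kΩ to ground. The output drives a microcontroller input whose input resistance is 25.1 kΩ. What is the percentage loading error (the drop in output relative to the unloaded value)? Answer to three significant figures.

The divider's output (Thévenin) resistance is Ra‖Rb = 260.2 Ω.
Fractional drop under load = R_th/(R_th + R_L) = 260.2 / (260.2 + 25100) = 0.01026.
So the output falls by 1.03 %.

1.03 %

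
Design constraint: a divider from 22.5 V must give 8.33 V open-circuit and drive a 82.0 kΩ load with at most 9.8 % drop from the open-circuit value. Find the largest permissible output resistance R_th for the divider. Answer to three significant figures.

Loading drop = R_th/(R_th + R_L) ≤ 0.0980, so R_th ≤ R_L · ε/(1−ε) = 82.0 kΩ × 0.0980/0.9020 = 8.91 kΩ.

R_th ≤ 8.91 kΩ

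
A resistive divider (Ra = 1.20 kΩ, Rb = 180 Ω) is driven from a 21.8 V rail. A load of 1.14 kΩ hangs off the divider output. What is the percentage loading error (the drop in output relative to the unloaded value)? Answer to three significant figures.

Unloaded V = 21.8 × 180/1380 = 2.8435 V.
Loaded: Rb‖R_L = 155.5 Ω, giving V = 21.8 × 155.5/1355 = 2.5002 V.
Drop = (2.8435 − 2.5002) / 2.8435 = 12.1 %.

12.1 %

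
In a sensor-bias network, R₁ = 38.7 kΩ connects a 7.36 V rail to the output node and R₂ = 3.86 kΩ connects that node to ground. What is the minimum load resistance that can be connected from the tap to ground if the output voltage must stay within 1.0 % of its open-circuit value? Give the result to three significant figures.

Output resistance R_th = R₁‖R₂ = (38.7 × 3.86)/42.56 = 3.510 kΩ.
The fractional drop is R_th/(R_th + R_L); requiring this ≤ 0.0100 gives R_L ≥ R_th(1/0.0100 − 1) = 3.510 × 99.00 = 347 kΩ.

R_L(min) ≈ 347 kΩ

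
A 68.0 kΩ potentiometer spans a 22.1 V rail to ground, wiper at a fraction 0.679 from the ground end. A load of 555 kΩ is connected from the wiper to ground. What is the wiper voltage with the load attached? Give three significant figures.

The wiper splits the pot into (1−α)R = 21.83 kΩ above and αR = 46.17 kΩ below.
Lower section ‖ load = 42.63 kΩ.
V_wiper = 22.1 × 42.63/(21.83 + 42.63) = 14.6 V.

V ≈ 14.6 V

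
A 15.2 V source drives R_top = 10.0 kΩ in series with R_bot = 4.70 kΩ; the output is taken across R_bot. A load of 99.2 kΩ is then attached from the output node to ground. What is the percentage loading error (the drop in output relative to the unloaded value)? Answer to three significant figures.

The divider's output (Thévenin) resistance is R_top‖R_bot = 3.197 kΩ.
Fractional drop under load = R_th/(R_th + R_L) = 3.197 / (3.197 + 99.2) = 0.03122.
So the output falls by 3.12 %.

3.12 %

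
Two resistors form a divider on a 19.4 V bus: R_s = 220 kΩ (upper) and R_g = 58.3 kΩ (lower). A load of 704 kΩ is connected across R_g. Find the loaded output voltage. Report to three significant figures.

V_out ≈ 3.81 V

The load sits in parallel with R_g: R_g‖R_L = (58.3 × 704) / (58.3 + 704) = 53.84 kΩ.
V_out = 19.4 × 53.84 / (220 + 53.84) = 19.4 × 53.84/273.8 = 3.81 V.
(Unloaded it would have been 4.06 V.)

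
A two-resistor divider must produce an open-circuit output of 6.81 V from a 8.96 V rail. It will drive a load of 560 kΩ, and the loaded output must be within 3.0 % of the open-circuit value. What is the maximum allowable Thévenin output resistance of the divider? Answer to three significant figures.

R_th ≤ 17.3 kΩ

Loading drop = R_th/(R_th + R_L) ≤ 0.0300, so R_th ≤ R_L · ε/(1−ε) = 560 kΩ × 0.0300/0.9700 = 17.3 kΩ.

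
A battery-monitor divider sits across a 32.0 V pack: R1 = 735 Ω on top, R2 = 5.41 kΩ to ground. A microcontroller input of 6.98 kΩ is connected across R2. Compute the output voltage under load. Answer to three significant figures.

V_out ≈ 25.8 V

The load sits in parallel with R2: R2‖R_L = (5410 × 6980) / (5410 + 6980) = 3048 Ω.
V_out = 32.0 × 3048 / (735 + 3048) = 32.0 × 3048/3783 = 25.8 V.
(Unloaded it would have been 28.2 V.)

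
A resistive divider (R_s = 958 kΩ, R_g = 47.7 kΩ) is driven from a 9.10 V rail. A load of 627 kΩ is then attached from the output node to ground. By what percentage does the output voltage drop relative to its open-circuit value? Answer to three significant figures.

6.76 %

The divider's output (Thévenin) resistance is R_s‖R_g = 45.44 kΩ.
Fractional drop under load = R_th/(R_th + R_L) = 45.44 / (45.44 + 627) = 0.06757.
So the output falls by 6.76 %.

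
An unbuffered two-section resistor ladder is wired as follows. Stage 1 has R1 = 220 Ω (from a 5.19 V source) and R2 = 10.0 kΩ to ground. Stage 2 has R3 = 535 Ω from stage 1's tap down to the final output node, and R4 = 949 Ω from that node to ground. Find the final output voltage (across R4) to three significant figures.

V_out ≈ 2.84 V

Stage 2 presents R3+R4 = 1484 Ω as a load on stage 1's tap.
Stage 1's lower leg becomes R2‖(R3+R4) = 1292 Ω, so V_mid = 5.19 × 1292/1512 = 4.435 V.
Stage 2 is itself unloaded: V_out = V_mid × R4/(R3+R4) = 4.435 × 949/1484 = 2.84 V.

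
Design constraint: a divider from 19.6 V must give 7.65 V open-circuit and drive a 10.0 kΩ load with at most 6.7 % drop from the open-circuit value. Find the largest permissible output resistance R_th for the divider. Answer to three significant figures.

Loading drop = R_th/(R_th + R_L) ≤ 0.0670, so R_th ≤ R_L · ε/(1−ε) = 10.0 kΩ × 0.0670/0.9330 = 718 Ω.

R_th ≤ 718 Ω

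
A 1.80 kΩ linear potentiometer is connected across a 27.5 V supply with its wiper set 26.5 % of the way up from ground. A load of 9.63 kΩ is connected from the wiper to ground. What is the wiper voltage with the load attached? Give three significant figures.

The wiper splits the pot into (1−α)R = 1323 Ω above and αR = 477.0 Ω below.
Lower section ‖ load = 454.5 Ω.
V_wiper = 27.5 × 454.5/(1323 + 454.5) = 7.03 V.

V ≈ 7.03 V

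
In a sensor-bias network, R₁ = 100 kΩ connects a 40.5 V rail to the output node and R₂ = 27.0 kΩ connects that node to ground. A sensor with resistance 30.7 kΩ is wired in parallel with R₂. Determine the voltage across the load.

V_out ≈ 5.09 V

The load sits in parallel with R₂: R₂‖R_L = (27.0 × 30.7) / (27.0 + 30.7) = 14.37 kΩ.
V_out = 40.5 × 14.37 / (100 + 14.37) = 40.5 × 14.37/114.4 = 5.09 V.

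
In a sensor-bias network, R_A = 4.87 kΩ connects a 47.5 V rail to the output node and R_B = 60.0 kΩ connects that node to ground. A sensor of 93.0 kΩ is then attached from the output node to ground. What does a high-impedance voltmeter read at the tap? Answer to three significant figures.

V_out ≈ 41.9 V

The load sits in parallel with R_B: R_B‖R_L = (60.0 × 93.0) / (60.0 + 93.0) = 36.47 kΩ.
V_out = 47.5 × 36.47 / (4.87 + 36.47) = 47.5 × 36.47/41.34 = 41.9 V.
(Unloaded it would have been 43.9 V.)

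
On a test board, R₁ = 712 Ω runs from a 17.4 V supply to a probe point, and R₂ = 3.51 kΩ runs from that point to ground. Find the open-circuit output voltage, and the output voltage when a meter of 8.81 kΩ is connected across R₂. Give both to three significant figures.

Open-circuit: V = 17.4 × 3510/(712 + 3510) = 14.5 V.
With the load, R₂ becomes R₂‖R_L = 2510 Ω, so V = 17.4 × 2510/3222 = 13.6 V.

Unloaded: 14.5 V; loaded: 13.6 V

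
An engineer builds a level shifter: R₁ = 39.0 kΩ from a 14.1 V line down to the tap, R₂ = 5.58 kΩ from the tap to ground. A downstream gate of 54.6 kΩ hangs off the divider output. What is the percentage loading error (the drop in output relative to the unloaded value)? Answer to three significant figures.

8.21 %

The divider's output (Thévenin) resistance is R₁‖R₂ = 4.882 kΩ.
Fractional drop under load = R_th/(R_th + R_L) = 4.882 / (4.882 + 54.6) = 0.08207.
So the output falls by 8.21 %.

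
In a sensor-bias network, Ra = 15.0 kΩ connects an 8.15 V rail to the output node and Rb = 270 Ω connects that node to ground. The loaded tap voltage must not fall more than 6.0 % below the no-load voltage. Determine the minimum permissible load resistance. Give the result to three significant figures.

Output resistance R_th = Ra‖Rb = (15000 × 270)/15270 = 265.2 Ω.
The fractional drop is R_th/(R_th + R_L); requiring this ≤ 0.0600 gives R_L ≥ R_th(1/0.0600 − 1) = 265.2 × 15.67 = 4.16 kΩ.

R_L(min) ≈ 4.16 kΩ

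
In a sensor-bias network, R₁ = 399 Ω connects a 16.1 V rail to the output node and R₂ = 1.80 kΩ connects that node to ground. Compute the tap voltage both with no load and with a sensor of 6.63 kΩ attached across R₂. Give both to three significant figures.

Unloaded: 13.2 V; loaded: 12.6 V

Open-circuit: V = 16.1 × 1800/(399 + 1800) = 13.2 V.
With the load, R₂ becomes R₂‖R_L = 1416 Ω, so V = 16.1 × 1416/1815 = 12.6 V.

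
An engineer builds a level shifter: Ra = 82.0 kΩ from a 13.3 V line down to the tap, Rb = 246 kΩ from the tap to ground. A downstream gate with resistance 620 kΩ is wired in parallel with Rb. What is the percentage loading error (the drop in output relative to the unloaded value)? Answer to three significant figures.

The divider's output (Thévenin) resistance is Ra‖Rb = 61.50 kΩ.
Fractional drop under load = R_th/(R_th + R_L) = 61.50 / (61.50 + 620) = 0.09024.
So the output falls by 9.02 %.

9.02 %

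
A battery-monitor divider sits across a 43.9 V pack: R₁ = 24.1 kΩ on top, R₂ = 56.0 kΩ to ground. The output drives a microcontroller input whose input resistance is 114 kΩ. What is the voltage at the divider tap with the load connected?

V_out ≈ 26.7 V

The load sits in parallel with R₂: R₂‖R_L = (56.0 × 114) / (56.0 + 114) = 37.55 kΩ.
V_out = 43.9 × 37.55 / (24.1 + 37.55) = 43.9 × 37.55/61.65 = 26.7 V.
(Unloaded it would have been 30.7 V.)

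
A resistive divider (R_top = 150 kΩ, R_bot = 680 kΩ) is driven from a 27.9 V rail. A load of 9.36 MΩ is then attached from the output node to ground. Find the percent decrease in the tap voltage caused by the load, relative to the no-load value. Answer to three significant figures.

1.30 %

The divider's output (Thévenin) resistance is R_top‖R_bot = 122.9 kΩ.
Fractional drop under load = R_th/(R_th + R_L) = 122.9 / (122.9 + 9360) = 0.01296.
So the output falls by 1.30 %.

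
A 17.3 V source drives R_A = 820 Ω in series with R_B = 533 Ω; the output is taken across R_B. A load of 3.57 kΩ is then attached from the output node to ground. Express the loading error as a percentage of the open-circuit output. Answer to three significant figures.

Unloaded V = 17.3 × 533/1353 = 6.8152 V.
Loaded: R_B‖R_L = 463.8 Ω, giving V = 17.3 × 463.8/1284 = 6.2497 V.
Drop = (6.8152 − 6.2497) / 6.8152 = 8.30 %.

8.30 %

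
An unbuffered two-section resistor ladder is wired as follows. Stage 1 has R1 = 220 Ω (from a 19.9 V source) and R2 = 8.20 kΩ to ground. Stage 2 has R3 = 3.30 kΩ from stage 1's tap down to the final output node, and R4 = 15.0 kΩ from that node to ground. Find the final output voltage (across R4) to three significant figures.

V_out ≈ 15.7 V

Stage 2 presents R3+R4 = 18300 Ω as a load on stage 1's tap.
Stage 1's lower leg becomes R2‖(R3+R4) = 5663 Ω, so V_mid = 19.9 × 5663/5883 = 19.16 V.
Stage 2 is itself unloaded: V_out = V_mid × R4/(R3+R4) = 19.16 × 15000/18300 = 15.7 V.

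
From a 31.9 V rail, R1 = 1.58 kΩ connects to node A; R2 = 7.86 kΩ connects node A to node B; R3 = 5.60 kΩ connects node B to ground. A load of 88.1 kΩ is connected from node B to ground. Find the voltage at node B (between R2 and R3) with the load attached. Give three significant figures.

V ≈ 11.4 V

At node B, R3 is in parallel with the load: R3‖R_L = 5.265 kΩ.
Below node A the resistance is R2 + (R3‖R_L) = 13.13 kΩ, so V_A = 31.9 × 13.13/14.71 = 28.47 V.
Then V_B = V_A × (R3‖R_L)/(R2 + R3‖R_L) = 28.47 × 5.265/13.13 = 11.4 V.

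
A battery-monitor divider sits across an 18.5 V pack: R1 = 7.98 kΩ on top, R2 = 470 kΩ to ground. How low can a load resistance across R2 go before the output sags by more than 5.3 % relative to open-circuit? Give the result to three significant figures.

Output resistance R_th = R1‖R2 = (7.98 × 470)/478.0 = 7.847 kΩ.
The fractional drop is R_th/(R_th + R_L); requiring this ≤ 0.0530 gives R_L ≥ R_th(1/0.0530 − 1) = 7.847 × 17.87 = 140 kΩ.

R_L(min) ≈ 140 kΩ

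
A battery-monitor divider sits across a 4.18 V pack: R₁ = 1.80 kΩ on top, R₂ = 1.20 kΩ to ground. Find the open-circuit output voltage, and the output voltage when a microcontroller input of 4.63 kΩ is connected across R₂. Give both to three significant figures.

Open-circuit: V = 4.18 × 1.20/(1.80 + 1.20) = 1.67 V.
With the load, R₂ becomes R₂‖R_L = 0.9530 kΩ, so V = 4.18 × 0.9530/2.753 = 1.45 V.

Unloaded: 1.67 V; loaded: 1.45 V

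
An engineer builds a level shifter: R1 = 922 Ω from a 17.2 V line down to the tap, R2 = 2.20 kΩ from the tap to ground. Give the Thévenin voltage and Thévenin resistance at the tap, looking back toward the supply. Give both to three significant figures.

V_th = 12.1 V, R_th = 650 Ω

V_th is the open-circuit tap voltage: 17.2 × 2200/(922 + 2200) = 12.1 V.
With the supply zeroed, R1 and R2 appear in parallel from the tap: R_th = R1‖R2 = (922 × 2200)/3122 = 650 Ω.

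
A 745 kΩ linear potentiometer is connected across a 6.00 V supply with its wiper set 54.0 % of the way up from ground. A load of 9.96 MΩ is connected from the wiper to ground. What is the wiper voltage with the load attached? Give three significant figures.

The wiper splits the pot into (1−α)R = 342.7 kΩ above and αR = 402.3 kΩ below.
Lower section ‖ load = 386.7 kΩ.
V_wiper = 6.00 × 386.7/(342.7 + 386.7) = 3.18 V.

V ≈ 3.18 V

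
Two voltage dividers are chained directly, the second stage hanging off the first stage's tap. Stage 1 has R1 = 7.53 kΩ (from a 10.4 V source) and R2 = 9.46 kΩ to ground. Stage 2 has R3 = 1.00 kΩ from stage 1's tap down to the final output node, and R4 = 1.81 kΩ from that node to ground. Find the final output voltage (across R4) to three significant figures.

V_out ≈ 1.50 V

Stage 2 presents R3+R4 = 2.810 kΩ as a load on stage 1's tap.
Stage 1's lower leg becomes R2‖(R3+R4) = 2.166 kΩ, so V_mid = 10.4 × 2.166/9.696 = 2.324 V.
Stage 2 is itself unloaded: V_out = V_mid × R4/(R3+R4) = 2.324 × 1.81/2.810 = 1.50 V.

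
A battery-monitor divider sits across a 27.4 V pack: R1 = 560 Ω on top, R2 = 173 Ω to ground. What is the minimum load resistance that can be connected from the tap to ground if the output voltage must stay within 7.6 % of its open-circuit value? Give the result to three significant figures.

R_L(min) ≈ 1.61 kΩ

Output resistance R_th = R1‖R2 = (560 × 173)/733.0 = 132.2 Ω.
The fractional drop is R_th/(R_th + R_L); requiring this ≤ 0.0760 gives R_L ≥ R_th(1/0.0760 − 1) = 132.2 × 12.16 = 1.61 kΩ.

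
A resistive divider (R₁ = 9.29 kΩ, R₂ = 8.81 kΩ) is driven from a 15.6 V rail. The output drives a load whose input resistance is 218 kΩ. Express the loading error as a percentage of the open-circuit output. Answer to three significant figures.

2.03 %

The divider's output (Thévenin) resistance is R₁‖R₂ = 4.522 kΩ.
Fractional drop under load = R_th/(R_th + R_L) = 4.522 / (4.522 + 218) = 0.02032.
So the output falls by 2.03 %.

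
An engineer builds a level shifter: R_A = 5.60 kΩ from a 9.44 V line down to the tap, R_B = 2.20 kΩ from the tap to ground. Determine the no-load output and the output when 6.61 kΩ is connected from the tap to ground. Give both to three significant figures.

Unloaded: 2.66 V; loaded: 2.15 V

Open-circuit: V = 9.44 × 2.20/(5.60 + 2.20) = 2.66 V.
With the load, R_B becomes R_B‖R_L = 1.651 kΩ, so V = 9.44 × 1.651/7.251 = 2.15 V.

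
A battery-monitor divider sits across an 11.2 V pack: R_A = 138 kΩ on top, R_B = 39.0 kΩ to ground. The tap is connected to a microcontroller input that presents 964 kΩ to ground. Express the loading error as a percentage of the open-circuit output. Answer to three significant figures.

3.06 %

The divider's output (Thévenin) resistance is R_A‖R_B = 30.41 kΩ.
Fractional drop under load = R_th/(R_th + R_L) = 30.41 / (30.41 + 964) = 0.03058.
So the output falls by 3.06 %.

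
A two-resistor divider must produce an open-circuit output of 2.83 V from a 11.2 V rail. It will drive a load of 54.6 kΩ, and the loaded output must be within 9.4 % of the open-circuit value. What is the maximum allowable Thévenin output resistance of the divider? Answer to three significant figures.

Loading drop = R_th/(R_th + R_L) ≤ 0.0940, so R_th ≤ R_L · ε/(1−ε) = 54.6 kΩ × 0.0940/0.9060 = 5.66 kΩ.
(Any R1, R2 with R2/(R1+R2) = 0.253 and R1‖R2 ≤ 5.66 kΩ will meet the spec.)

R_th ≤ 5.66 kΩ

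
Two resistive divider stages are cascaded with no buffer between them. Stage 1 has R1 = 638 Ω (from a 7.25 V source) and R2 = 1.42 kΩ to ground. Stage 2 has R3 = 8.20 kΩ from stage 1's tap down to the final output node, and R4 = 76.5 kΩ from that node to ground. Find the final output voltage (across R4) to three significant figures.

V_out ≈ 4.49 V

Stage 2 presents R3+R4 = 84700 Ω as a load on stage 1's tap.
Stage 1's lower leg becomes R2‖(R3+R4) = 1397 Ω, so V_mid = 7.25 × 1397/2035 = 4.977 V.
Stage 2 is itself unloaded: V_out = V_mid × R4/(R3+R4) = 4.977 × 76500/84700 = 4.49 V.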